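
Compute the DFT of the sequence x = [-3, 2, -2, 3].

X[k] = Σ(n=0 to 3) x[n] · ω_4^(nk)
where ω_4 = e^(-2πi/4)

Computing each X[k]:
X[0] = 0
X[1] = -1+1i
X[2] = -10
X[3] = -1-1i

X = [0, -1+1i, -10, -1-1i]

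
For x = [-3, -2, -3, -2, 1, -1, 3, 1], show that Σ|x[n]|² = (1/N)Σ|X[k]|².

Time domain:
Σ|x[n]|² = |-3|² + |-2|² + |-3|² + |-2|² + |1|² + |-1|² + |3|² + |1|² = 38.0000

Frequency domain:
(1/8)Σ|X[k]|² = (1/8)(|-6|² + |-2.5858+8.8284i|² + |-2+2i|² + |-5.4142-3.1716i|² + |2|² + |-5.4142+3.1716i|² + |-2-2i|² + |-2.5858-8.8284i|²) = (1/8)·304.0000 = 38.0000

Both sides agree, confirming Parseval's theorem.

Σ|x[n]|² = (1/N)Σ|X[k]|² = 38.0000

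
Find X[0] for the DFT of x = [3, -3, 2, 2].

X[0] = Σ(n=0 to 3) x[n] · ω_4^0 = Σ x[n]
= (3) + (-3) + (2) + (2)

X[0] = 4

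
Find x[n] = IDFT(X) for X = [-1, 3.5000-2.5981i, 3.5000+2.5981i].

x[n] = (1/3) Σ(k=0 to 2) X[k] · e^(2πikn/3)

Computing each x[n]:
x[0] = 2
x[1] = 0
x[2] = -3

x = [2, 0, -3]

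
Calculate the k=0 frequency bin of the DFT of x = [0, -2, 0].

X[0] = Σ(n=0 to 2) x[n] · ω_3^0 = Σ x[n]
= (0) + (-2) + (0)

X[0] = -2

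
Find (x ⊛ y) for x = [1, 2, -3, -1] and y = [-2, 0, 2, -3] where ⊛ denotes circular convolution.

(x ⊛ y)[n] = Σ(m=0 to 3) x[m] · y[(n-m) mod 4]

Computing each output sample:
(x ⊛ y)[0] = -14
(x ⊛ y)[1] = 3
(x ⊛ y)[2] = 11
(x ⊛ y)[3] = 3

x ⊛ y = [-14, 3, 11, 3]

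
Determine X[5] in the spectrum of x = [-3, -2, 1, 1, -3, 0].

X[5] = Σ(n=0 to 5) x[n] · ω_6^(5n) where ω_6 = e^(-2πi/6)
= (-3)·ω_6^0 + (-2)·ω_6^5 + (1)·ω_6^10 + (1)·ω_6^15 + (-3)·ω_6^20 + (0)·ω_6^25

X[5] = -4.0000+1.7321i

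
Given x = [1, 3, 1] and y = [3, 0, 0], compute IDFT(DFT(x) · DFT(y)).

(x ⊛ y)[n] = Σ(m=0 to 2) x[m] · y[(n-m) mod 3]

Computing each output sample:
(x ⊛ y)[0] = 3
(x ⊛ y)[1] = 9
(x ⊛ y)[2] = 3

x ⊛ y = [3, 9, 3]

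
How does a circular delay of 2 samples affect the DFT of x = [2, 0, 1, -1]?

Time shift by 2: X_shifted[k] = ω_4^(2k) · X[k]
Shifted x = [1, -1, 2, 0]

DFT(x[n-2]) = [2, -1+1i, 4, -1-1i]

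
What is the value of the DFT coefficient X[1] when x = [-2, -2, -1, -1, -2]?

X[1] = Σ(n=0 to 4) x[n] · ω_5^(1n) where ω_5 = e^(-2πi/5)
= (-2)·ω_5^0 + (-2)·ω_5^1 + (-1)·ω_5^2 + (-1)·ω_5^3 + (-2)·ω_5^4

X[1] = -1.6180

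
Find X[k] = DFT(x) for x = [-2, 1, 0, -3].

X[k] = Σ(n=0 to 3) x[n] · ω_4^(nk)
where ω_4 = e^(-2πi/4)

Computing each X[k]:
X[0] = -4
X[1] = -2-4i
X[2] = 0
X[3] = -2+4i

X = [-4, -2-4i, 0, -2+4i]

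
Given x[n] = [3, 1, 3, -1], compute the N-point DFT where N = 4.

X[k] = Σ(n=0 to 3) x[n] · ω_4^(nk)
where ω_4 = e^(-2πi/4)

Computing each X[k]:
X[0] = 6
X[1] = -2i
X[2] = 6
X[3] = 2i

X = [6, -2i, 6, 2i]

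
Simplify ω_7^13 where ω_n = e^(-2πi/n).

Since ω_7^7 = 1, powers reduce modulo 7.
13 mod 7 = 6
So ω_7^13 = ω_7^6 = e^(-2πi·6/7)

ω_7^13 = ω_7^6 = 0.6235+0.7818i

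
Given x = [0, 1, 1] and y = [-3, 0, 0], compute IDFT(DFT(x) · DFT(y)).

(x ⊛ y)[n] = Σ(m=0 to 2) x[m] · y[(n-m) mod 3]

Computing each output sample:
(x ⊛ y)[0] = 0
(x ⊛ y)[1] = -3
(x ⊛ y)[2] = -3

x ⊛ y = [0, -3, -3]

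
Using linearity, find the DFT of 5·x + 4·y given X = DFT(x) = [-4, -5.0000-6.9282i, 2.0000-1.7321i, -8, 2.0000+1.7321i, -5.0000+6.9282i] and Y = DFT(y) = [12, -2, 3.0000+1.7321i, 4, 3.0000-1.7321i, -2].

By linearity: DFT(5x + 4y) = 5·DFT(x) + 4·DFT(y)
= 5·[-4, -5.0000-6.9282i, 2.0000-1.7321i, -8, 2.0000+1.7321i, -5.0000+6.9282i] + 4·[12, -2, 3.0000+1.7321i, 4, 3.0000-1.7321i, -2]

Computing element-wise:
Z[0] = 5·(-4) + 4·(12) = 28
Z[1] = 5·(-5.0000-6.9282i) + 4·(-2) = -33.0000-34.6410i
Z[2] = 5·(2.0000-1.7321i) + 4·(3.0000+1.7321i) = 22.0000-1.7321i
Z[3] = 5·(-8) + 4·(4) = -24
Z[4] = 5·(2.0000+1.7321i) + 4·(3.0000-1.7321i) = 22.0000+1.7321i
Z[5] = 5·(-5.0000+6.9282i) + 4·(-2) = -33.0000+34.6410i

DFT(5x + 4y) = 5·X + 4·Y = [28, -33.0000-34.6410i, 22.0000-1.7321i, -24, 22.0000+1.7321i, -33.0000+34.6410i]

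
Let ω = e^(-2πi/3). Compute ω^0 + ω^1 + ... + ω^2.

Sum of all nth roots of unity equals 0 for n > 1 (geometric series with r ≠ 1).

0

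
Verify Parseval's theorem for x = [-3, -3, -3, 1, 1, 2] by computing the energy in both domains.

Time domain:
Σ|x[n]|² = |-3|² + |-3|² + |-3|² + |1|² + |1|² + |2|² = 33.0000

Frequency domain:
(1/6)Σ|X[k]|² = (1/6)(|-5|² + |-3.5000+7.7942i|² + |-0.5000+0.8660i|² + |-5|² + |-0.5000-0.8660i|² + |-3.5000-7.7942i|²) = (1/6)·198.0000 = 33.0000

Both sides agree, confirming Parseval's theorem.

Σ|x[n]|² = (1/N)Σ|X[k]|² = 33.0000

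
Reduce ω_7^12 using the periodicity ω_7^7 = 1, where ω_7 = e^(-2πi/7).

Since ω_7^7 = 1, powers reduce modulo 7.
12 mod 7 = 5
So ω_7^12 = ω_7^5 = e^(-2πi·5/7)

ω_7^12 = ω_7^5 = -0.2225+0.9749i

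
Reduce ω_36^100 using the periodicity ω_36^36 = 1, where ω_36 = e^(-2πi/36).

Since ω_36^36 = 1, powers reduce modulo 36.
100 mod 36 = 28
So ω_36^100 = ω_36^28 = e^(-2πi·28/36)

ω_36^100 = ω_36^28 = 0.1736+0.9848i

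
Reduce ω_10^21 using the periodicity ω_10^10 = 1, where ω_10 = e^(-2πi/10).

Since ω_10^10 = 1, powers reduce modulo 10.
21 mod 10 = 1
So ω_10^21 = ω_10^1 = e^(-2πi·1/10)

ω_10^21 = ω_10^1 = 0.8090-0.5878i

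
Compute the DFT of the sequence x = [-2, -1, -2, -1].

X[k] = Σ(n=0 to 3) x[n] · ω_4^(nk)
where ω_4 = e^(-2πi/4)

Computing each X[k]:
X[0] = -6
X[1] = 0
X[2] = -2
X[3] = 0

X = [-6, 0, -2, 0]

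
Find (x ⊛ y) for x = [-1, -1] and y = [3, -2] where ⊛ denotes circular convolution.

(x ⊛ y)[n] = Σ(m=0 to 1) x[m] · y[(n-m) mod 2]

Computing each output sample:
(x ⊛ y)[0] = -1
(x ⊛ y)[1] = -1

x ⊛ y = [-1, -1]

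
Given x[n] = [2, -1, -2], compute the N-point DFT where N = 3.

X[k] = Σ(n=0 to 2) x[n] · ω_3^(nk)
where ω_3 = e^(-2πi/3)

Computing each X[k]:
X[0] = -1
X[1] = 3.5000-0.8660i
X[2] = 3.5000+0.8660i

X = [-1, 3.5000-0.8660i, 3.5000+0.8660i]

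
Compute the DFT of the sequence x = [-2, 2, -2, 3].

X[k] = Σ(n=0 to 3) x[n] · ω_4^(nk)
where ω_4 = e^(-2πi/4)

Computing each X[k]:
X[0] = 1
X[1] = 1i
X[2] = -9
X[3] = -1i

X = [1, 1i, -9, -1i]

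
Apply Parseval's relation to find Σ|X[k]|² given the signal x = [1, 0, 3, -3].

Parseval: Σ|x[n]|² = (1/N)Σ|X[k]|², so Σ|X[k]|² = N·Σ|x[n]|² = 4·19.0000

Σ|X[k]|² = N·Σ|x[n]|² = 4·19.0000 = 76.0000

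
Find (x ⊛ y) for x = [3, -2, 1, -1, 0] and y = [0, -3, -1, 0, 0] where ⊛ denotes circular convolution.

(x ⊛ y)[n] = Σ(m=0 to 4) x[m] · y[(n-m) mod 5]

Computing each output sample:
(x ⊛ y)[0] = 1
(x ⊛ y)[1] = -9
(x ⊛ y)[2] = 3
(x ⊛ y)[3] = -1
(x ⊛ y)[4] = 2

x ⊛ y = [1, -9, 3, -1, 2]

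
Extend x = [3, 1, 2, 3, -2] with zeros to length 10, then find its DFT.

Original 5-point DFT: [7, -1.3541-2.2654i, 5.3541-2.7144i, 5.3541+2.7144i, -1.3541+2.2654i]
Zero-padded 10-point DFT provides frequency interpolation.

DFT_10([x, 0, ...]) = [7, 5.1180-4.1675i, -1.3541-2.2654i, 2.8820+3.8900i, 5.3541-2.7144i, -1, 5.3541+2.7144i, 2.8820-3.8900i, -1.3541+2.2654i, 5.1180+4.1675i]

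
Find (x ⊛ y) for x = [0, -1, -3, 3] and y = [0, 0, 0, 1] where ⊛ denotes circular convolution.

(x ⊛ y)[n] = Σ(m=0 to 3) x[m] · y[(n-m) mod 4]

Computing each output sample:
(x ⊛ y)[0] = -1
(x ⊛ y)[1] = -3
(x ⊛ y)[2] = 3
(x ⊛ y)[3] = 0

x ⊛ y = [-1, -3, 3, 0]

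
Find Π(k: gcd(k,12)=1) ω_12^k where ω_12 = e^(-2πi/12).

The primitive 12th roots of unity are ω_12^k for k coprime to 12: k ∈ {1, 5, 7, 11}
Their product equals the constant term of the cyclotomic polynomial Φ_12(x) up to sign.
For n ≥ 3, the product of all primitive nth roots of unity is 1. (For n=1 it is 1; for n=2 it is -1.)

1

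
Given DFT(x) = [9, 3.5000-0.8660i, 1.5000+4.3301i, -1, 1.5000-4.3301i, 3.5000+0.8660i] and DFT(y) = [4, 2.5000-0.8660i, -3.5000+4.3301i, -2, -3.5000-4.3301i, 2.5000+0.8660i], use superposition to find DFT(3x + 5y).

By linearity: DFT(3x + 5y) = 3·DFT(x) + 5·DFT(y)
= 3·[9, 3.5000-0.8660i, 1.5000+4.3301i, -1, 1.5000-4.3301i, 3.5000+0.8660i] + 5·[4, 2.5000-0.8660i, -3.5000+4.3301i, -2, -3.5000-4.3301i, 2.5000+0.8660i]

Computing element-wise:
Z[0] = 3·(9) + 5·(4) = 47
Z[1] = 3·(3.5000-0.8660i) + 5·(2.5000-0.8660i) = 23.0000-6.9280i
Z[2] = 3·(1.5000+4.3301i) + 5·(-3.5000+4.3301i) = -13.0000+34.6408i
Z[3] = 3·(-1) + 5·(-2) = -13
Z[4] = 3·(1.5000-4.3301i) + 5·(-3.5000-4.3301i) = -13.0000-34.6408i
Z[5] = 3·(3.5000+0.8660i) + 5·(2.5000+0.8660i) = 23.0000+6.9280i

DFT(3x + 5y) = 3·X + 5·Y = [47, 23.0000-6.9280i, -13.0000+34.6408i, -13, -13.0000-34.6408i, 23.0000+6.9280i]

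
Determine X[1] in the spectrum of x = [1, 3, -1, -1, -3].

X[1] = Σ(n=0 to 4) x[n] · ω_5^(1n) where ω_5 = e^(-2πi/5)
= (1)·ω_5^0 + (3)·ω_5^1 + (-1)·ω_5^2 + (-1)·ω_5^3 + (-3)·ω_5^4

X[1] = 2.6180-5.7063i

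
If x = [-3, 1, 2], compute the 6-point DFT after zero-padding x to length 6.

Original 3-point DFT: [0, -4.5000+0.8660i, -4.5000-0.8660i]
Zero-padded 6-point DFT provides frequency interpolation.

DFT_6([x, 0, ...]) = [0, -3.5000-2.5981i, -4.5000+0.8660i, -2, -4.5000-0.8660i, -3.5000+2.5981i]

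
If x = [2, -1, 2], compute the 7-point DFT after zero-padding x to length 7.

Original 3-point DFT: [3, 1.5000+2.5981i, 1.5000-2.5981i]
Zero-padded 7-point DFT provides frequency interpolation.

DFT_7([x, 0, ...]) = [3, 0.9315-1.1680i, 0.4206+1.8427i, 4.1479+1.9975i, 4.1479-1.9975i, 0.4206-1.8427i, 0.9315+1.1680i]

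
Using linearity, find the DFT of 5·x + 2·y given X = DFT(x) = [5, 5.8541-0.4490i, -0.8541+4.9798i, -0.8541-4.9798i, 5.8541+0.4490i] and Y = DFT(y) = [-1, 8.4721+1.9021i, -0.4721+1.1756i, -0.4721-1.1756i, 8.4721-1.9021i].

By linearity: DFT(5x + 2y) = 5·DFT(x) + 2·DFT(y)
= 5·[5, 5.8541-0.4490i, -0.8541+4.9798i, -0.8541-4.9798i, 5.8541+0.4490i] + 2·[-1, 8.4721+1.9021i, -0.4721+1.1756i, -0.4721-1.1756i, 8.4721-1.9021i]

Computing element-wise:
Z[0] = 5·(5) + 2·(-1) = 23
Z[1] = 5·(5.8541-0.4490i) + 2·(8.4721+1.9021i) = 46.2147+1.5592i
Z[2] = 5·(-0.8541+4.9798i) + 2·(-0.4721+1.1756i) = -5.2147+27.2502i
Z[3] = 5·(-0.8541-4.9798i) + 2·(-0.4721-1.1756i) = -5.2147-27.2502i
Z[4] = 5·(5.8541+0.4490i) + 2·(8.4721-1.9021i) = 46.2147-1.5592i

DFT(5x + 2y) = 5·X + 2·Y = [23, 46.2147+1.5592i, -5.2147+27.2502i, -5.2147-27.2502i, 46.2147-1.5592i]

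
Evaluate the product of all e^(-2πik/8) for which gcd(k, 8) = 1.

The primitive 8th roots of unity are ω_8^k for k coprime to 8: k ∈ {1, 3, 5, 7}
Their product equals the constant term of the cyclotomic polynomial Φ_8(x) up to sign.
For n ≥ 3, the product of all primitive nth roots of unity is 1. (For n=1 it is 1; for n=2 it is -1.)

1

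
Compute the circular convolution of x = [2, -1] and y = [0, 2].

(x ⊛ y)[n] = Σ(m=0 to 1) x[m] · y[(n-m) mod 2]

Computing each output sample:
(x ⊛ y)[0] = -2
(x ⊛ y)[1] = 4

x ⊛ y = [-2, 4]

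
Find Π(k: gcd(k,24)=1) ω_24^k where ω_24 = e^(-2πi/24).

The primitive 24th roots of unity are ω_24^k for k coprime to 24: k ∈ {1, 5, 7, 11, 13, 17, 19, 23}
Their product equals the constant term of the cyclotomic polynomial Φ_24(x) up to sign.
For n ≥ 3, the product of all primitive nth roots of unity is 1. (For n=1 it is 1; for n=2 it is -1.)

1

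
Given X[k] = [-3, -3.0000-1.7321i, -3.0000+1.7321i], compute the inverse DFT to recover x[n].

x[n] = (1/3) Σ(k=0 to 2) X[k] · e^(2πikn/3)

Computing each x[n]:
x[0] = -3
x[1] = 1
x[2] = -1

x = [-3, 1, -1]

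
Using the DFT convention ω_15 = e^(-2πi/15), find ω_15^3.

ω_15^3 = e^(-2πi·3/15)
= cos(-2π·3/15) + i·sin(-2π·3/15)
= cos(-6π/15) + i·sin(-6π/15)

ω_15^3 = cos(-6π/15) + i·sin(-6π/15) = 0.3090-0.9511i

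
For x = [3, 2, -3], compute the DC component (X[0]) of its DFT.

X[0] = Σ(n=0 to 2) x[n] · ω_3^0 = Σ x[n]
= (3) + (2) + (-3)

X[0] = 2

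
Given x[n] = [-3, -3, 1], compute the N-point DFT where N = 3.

X[k] = Σ(n=0 to 2) x[n] · ω_3^(nk)
where ω_3 = e^(-2πi/3)

Computing each X[k]:
X[0] = -5
X[1] = -2.0000+3.4641i
X[2] = -2.0000-3.4641i

X = [-5, -2.0000+3.4641i, -2.0000-3.4641i]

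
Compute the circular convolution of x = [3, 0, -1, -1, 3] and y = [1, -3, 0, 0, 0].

(x ⊛ y)[n] = Σ(m=0 to 4) x[m] · y[(n-m) mod 5]

Computing each output sample:
(x ⊛ y)[0] = -6
(x ⊛ y)[1] = -9
(x ⊛ y)[2] = -1
(x ⊛ y)[3] = 2
(x ⊛ y)[4] = 6

x ⊛ y = [-6, -9, -1, 2, 6]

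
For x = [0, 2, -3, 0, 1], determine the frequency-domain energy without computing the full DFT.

Parseval: Σ|x[n]|² = (1/N)Σ|X[k]|², so Σ|X[k]|² = N·Σ|x[n]|² = 5·14.0000

Σ|X[k]|² = N·Σ|x[n]|² = 5·14.0000 = 70.0000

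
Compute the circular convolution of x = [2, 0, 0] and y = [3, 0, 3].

(x ⊛ y)[n] = Σ(m=0 to 2) x[m] · y[(n-m) mod 3]

Computing each output sample:
(x ⊛ y)[0] = 6
(x ⊛ y)[1] = 0
(x ⊛ y)[2] = 6

x ⊛ y = [6, 0, 6]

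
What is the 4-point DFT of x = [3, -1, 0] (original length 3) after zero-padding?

Original 3-point DFT: [2, 3.5000+0.8660i, 3.5000-0.8660i]
Zero-padded 4-point DFT provides frequency interpolation.

DFT_4([x, 0, ...]) = [2, 3+1i, 4, 3-1i]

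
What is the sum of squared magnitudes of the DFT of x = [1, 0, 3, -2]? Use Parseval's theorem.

Parseval: Σ|x[n]|² = (1/N)Σ|X[k]|², so Σ|X[k]|² = N·Σ|x[n]|² = 4·14.0000

Σ|X[k]|² = N·Σ|x[n]|² = 4·14.0000 = 56.0000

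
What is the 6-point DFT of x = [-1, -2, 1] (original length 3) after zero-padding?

Original 3-point DFT: [-2, -0.5000+2.5981i, -0.5000-2.5981i]
Zero-padded 6-point DFT provides frequency interpolation.

DFT_6([x, 0, ...]) = [-2, -2.5000+0.8660i, -0.5000+2.5981i, 2, -0.5000-2.5981i, -2.5000-0.8660i]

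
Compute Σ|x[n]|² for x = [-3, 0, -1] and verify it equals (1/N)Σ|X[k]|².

Time domain:
Σ|x[n]|² = |-3|² + |0|² + |-1|² = 10.0000

Frequency domain:
(1/3)Σ|X[k]|² = (1/3)(|-4|² + |-2.5000-0.8660i|² + |-2.5000+0.8660i|²) = (1/3)·30.0000 = 10.0000

Both sides agree, confirming Parseval's theorem.

Σ|x[n]|² = (1/N)Σ|X[k]|² = 10.0000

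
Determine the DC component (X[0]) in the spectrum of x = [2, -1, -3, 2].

X[0] = Σ(n=0 to 3) x[n] · ω_4^0 = Σ x[n]
= (2) + (-1) + (-3) + (2)

X[0] = 0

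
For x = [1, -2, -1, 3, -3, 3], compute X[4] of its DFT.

X[4] = Σ(n=0 to 5) x[n] · ω_6^(4n) where ω_6 = e^(-2πi/6)
= (1)·ω_6^0 + (-2)·ω_6^4 + (-1)·ω_6^8 + (3)·ω_6^12 + (-3)·ω_6^16 + (3)·ω_6^20

X[4] = 5.5000-6.0622i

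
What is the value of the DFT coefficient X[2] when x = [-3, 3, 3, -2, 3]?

X[2] = Σ(n=0 to 4) x[n] · ω_5^(2n) where ω_5 = e^(-2πi/5)
= (-3)·ω_5^0 + (3)·ω_5^2 + (3)·ω_5^4 + (-2)·ω_5^6 + (3)·ω_5^8

X[2] = -7.5451+4.7553i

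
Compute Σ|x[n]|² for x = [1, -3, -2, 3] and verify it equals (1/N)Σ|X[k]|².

Time domain:
Σ|x[n]|² = |1|² + |-3|² + |-2|² + |3|² = 23.0000

Frequency domain:
(1/4)Σ|X[k]|² = (1/4)(|-1|² + |3+6i|² + |-1|² + |3-6i|²) = (1/4)·92.0000 = 23.0000

Both sides agree, confirming Parseval's theorem.

Σ|x[n]|² = (1/N)Σ|X[k]|² = 23.0000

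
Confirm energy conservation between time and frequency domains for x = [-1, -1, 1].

Time domain:
Σ|x[n]|² = |-1|² + |-1|² + |1|² = 3.0000

Frequency domain:
(1/3)Σ|X[k]|² = (1/3)(|-1|² + |-1.0000+1.7321i|² + |-1.0000-1.7321i|²) = (1/3)·9.0000 = 3.0000

Both sides agree, confirming Parseval's theorem.

Σ|x[n]|² = (1/N)Σ|X[k]|² = 3.0000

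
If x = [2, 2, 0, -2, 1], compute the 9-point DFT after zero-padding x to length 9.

Original 5-point DFT: [3, 4.5451-2.1266i, -1.0451+1.3143i, -1.0451-1.3143i, 4.5451+2.1266i]
Zero-padded 9-point DFT provides frequency interpolation.

DFT_9([x, 0, ...]) = [3, 3.5924+0.1045i, 4.1133-3.0589i, -1.5000-2.5981i, 1.2943+2.0328i, 1.2943-2.0328i, -1.5000+2.5981i, 4.1133+3.0589i, 3.5924-0.1045i]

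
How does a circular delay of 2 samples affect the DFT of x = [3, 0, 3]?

Time shift by 2: X_shifted[k] = ω_3^(2k) · X[k]
Shifted x = [0, 3, 3]

DFT(x[n-2]) = [6, -3, -3]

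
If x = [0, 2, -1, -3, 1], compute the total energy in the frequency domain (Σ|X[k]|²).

Parseval: Σ|x[n]|² = (1/N)Σ|X[k]|², so Σ|X[k]|² = N·Σ|x[n]|² = 5·15.0000

Σ|X[k]|² = N·Σ|x[n]|² = 5·15.0000 = 75.0000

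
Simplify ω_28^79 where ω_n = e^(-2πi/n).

Since ω_28^28 = 1, powers reduce modulo 28.
79 mod 28 = 23
So ω_28^79 = ω_28^23 = e^(-2πi·23/28)

ω_28^79 = ω_28^23 = 0.4339+0.9010i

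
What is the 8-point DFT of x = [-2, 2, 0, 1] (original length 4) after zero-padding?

Original 4-point DFT: [1, -2-1i, -5, -2+1i]
Zero-padded 8-point DFT provides frequency interpolation.

DFT_8([x, 0, ...]) = [1, -1.2929-2.1213i, -2-1i, -2.7071-2.1213i, -5, -2.7071+2.1213i, -2+1i, -1.2929+2.1213i]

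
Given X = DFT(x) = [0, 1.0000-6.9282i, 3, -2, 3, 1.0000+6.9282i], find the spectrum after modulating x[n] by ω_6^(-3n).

Modulation property: DFT(ω_6^(-3n)·x[n]) = X[(k-3) mod 6], so circularly shift X by 3 positions.

X[k-3] = [-2, 3, 1.0000+6.9282i, 0, 1.0000-6.9282i, 3]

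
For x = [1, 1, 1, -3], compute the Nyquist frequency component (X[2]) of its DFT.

X[2] = Σ(n=0 to 3) x[n] · ω_4^(2n) where ω_4 = e^(-2πi/4)
= (1)·ω_4^0 + (1)·ω_4^2 + (1)·ω_4^4 + (-3)·ω_4^6

X[2] = 4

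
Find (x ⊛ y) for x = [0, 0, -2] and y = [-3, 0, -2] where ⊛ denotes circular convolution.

(x ⊛ y)[n] = Σ(m=0 to 2) x[m] · y[(n-m) mod 3]

Computing each output sample:
(x ⊛ y)[0] = 0
(x ⊛ y)[1] = 4
(x ⊛ y)[2] = 6

x ⊛ y = [0, 4, 6]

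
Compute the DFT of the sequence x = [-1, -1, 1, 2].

X[k] = Σ(n=0 to 3) x[n] · ω_4^(nk)
where ω_4 = e^(-2πi/4)

Computing each X[k]:
X[0] = 1
X[1] = -2+3i
X[2] = -1
X[3] = -2-3i

X = [1, -2+3i, -1, -2-3i]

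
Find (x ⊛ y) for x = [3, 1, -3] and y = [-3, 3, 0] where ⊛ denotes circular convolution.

(x ⊛ y)[n] = Σ(m=0 to 2) x[m] · y[(n-m) mod 3]

Computing each output sample:
(x ⊛ y)[0] = -18
(x ⊛ y)[1] = 6
(x ⊛ y)[2] = 12

x ⊛ y = [-18, 6, 12]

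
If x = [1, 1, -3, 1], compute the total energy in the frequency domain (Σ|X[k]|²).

Parseval: Σ|x[n]|² = (1/N)Σ|X[k]|², so Σ|X[k]|² = N·Σ|x[n]|² = 4·12.0000

Σ|X[k]|² = N·Σ|x[n]|² = 4·12.0000 = 48.0000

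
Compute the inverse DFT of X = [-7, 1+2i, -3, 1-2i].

x[n] = (1/4) Σ(k=0 to 3) X[k] · e^(2πikn/4)

Computing each x[n]:
x[0] = -2
x[1] = -2
x[2] = -3
x[3] = 0

x = [-2, -2, -3, 0]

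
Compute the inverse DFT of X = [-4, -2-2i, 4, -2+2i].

x[n] = (1/4) Σ(k=0 to 3) X[k] · e^(2πikn/4)

Computing each x[n]:
x[0] = -1
x[1] = -1
x[2] = 1
x[3] = -3

x = [-1, -1, 1, -3]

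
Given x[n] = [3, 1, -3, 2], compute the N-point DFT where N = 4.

X[k] = Σ(n=0 to 3) x[n] · ω_4^(nk)
where ω_4 = e^(-2πi/4)

Computing each X[k]:
X[0] = 3
X[1] = 6+1i
X[2] = -3
X[3] = 6-1i

X = [3, 6+1i, -3, 6-1i]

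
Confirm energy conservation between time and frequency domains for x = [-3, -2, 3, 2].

Time domain:
Σ|x[n]|² = |-3|² + |-2|² + |3|² + |2|² = 26.0000

Frequency domain:
(1/4)Σ|X[k]|² = (1/4)(|0|² + |-6+4i|² + |0|² + |-6-4i|²) = (1/4)·104.0000 = 26.0000

Both sides agree, confirming Parseval's theorem.

Σ|x[n]|² = (1/N)Σ|X[k]|² = 26.0000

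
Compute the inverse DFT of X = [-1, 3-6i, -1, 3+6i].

x[n] = (1/4) Σ(k=0 to 3) X[k] · e^(2πikn/4)

Computing each x[n]:
x[0] = 1
x[1] = 3
x[2] = -2
x[3] = -3

x = [1, 3, -2, -3]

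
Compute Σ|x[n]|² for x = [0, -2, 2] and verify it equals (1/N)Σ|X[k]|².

Time domain:
Σ|x[n]|² = |0|² + |-2|² + |2|² = 8.0000

Frequency domain:
(1/3)Σ|X[k]|² = (1/3)(|0|² + |3.4641i|² + |-3.4641i|²) = (1/3)·24.0000 = 8.0000

Both sides agree, confirming Parseval's theorem.

Σ|x[n]|² = (1/N)Σ|X[k]|² = 8.0000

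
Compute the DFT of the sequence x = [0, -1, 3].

X[k] = Σ(n=0 to 2) x[n] · ω_3^(nk)
where ω_3 = e^(-2πi/3)

Computing each X[k]:
X[0] = 2
X[1] = -1.0000+3.4641i
X[2] = -1.0000-3.4641i

X = [2, -1.0000+3.4641i, -1.0000-3.4641i]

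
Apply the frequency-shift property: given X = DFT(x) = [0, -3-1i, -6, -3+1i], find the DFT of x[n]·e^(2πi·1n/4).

Modulation property: DFT(ω_4^(-1n)·x[n]) = X[(k-1) mod 4], so circularly shift X by 1 positions.

X[k-1] = [-3+1i, 0, -3-1i, -6]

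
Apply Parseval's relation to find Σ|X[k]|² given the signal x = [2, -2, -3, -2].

Parseval: Σ|x[n]|² = (1/N)Σ|X[k]|², so Σ|X[k]|² = N·Σ|x[n]|² = 4·21.0000

Σ|X[k]|² = N·Σ|x[n]|² = 4·21.0000 = 84.0000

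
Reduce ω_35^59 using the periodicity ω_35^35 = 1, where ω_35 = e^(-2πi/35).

Since ω_35^35 = 1, powers reduce modulo 35.
59 mod 35 = 24
So ω_35^59 = ω_35^24 = e^(-2πi·24/35)

ω_35^59 = ω_35^24 = -0.3930+0.9195i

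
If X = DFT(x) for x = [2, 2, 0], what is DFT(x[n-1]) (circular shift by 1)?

Time shift by 1: X_shifted[k] = ω_3^(1k) · X[k]
Shifted x = [0, 2, 2]

DFT(x[n-1]) = [4, -2, -2]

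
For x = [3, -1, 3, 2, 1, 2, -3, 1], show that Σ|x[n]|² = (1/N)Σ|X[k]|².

Time domain:
Σ|x[n]|² = |3|² + |-1|² + |3|² + |2|² + |1|² + |2|² + |-3|² + |1|² = 38.0000

Frequency domain:
(1/8)Σ|X[k]|² = (1/8)(|8|² + |-0.8284-4.5858i|² + |4+2i|² + |4.8284+7.4142i|² + |0|² + |4.8284-7.4142i|² + |4-2i|² + |-0.8284+4.5858i|²) = (1/8)·304.0000 = 38.0000

Both sides agree, confirming Parseval's theorem.

Σ|x[n]|² = (1/N)Σ|X[k]|² = 38.0000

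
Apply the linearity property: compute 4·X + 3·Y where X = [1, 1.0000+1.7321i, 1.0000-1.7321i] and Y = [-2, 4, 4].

By linearity: DFT(4x + 3y) = 4·DFT(x) + 3·DFT(y)
= 4·[1, 1.0000+1.7321i, 1.0000-1.7321i] + 3·[-2, 4, 4]

Computing element-wise:
Z[0] = 4·(1) + 3·(-2) = -2
Z[1] = 4·(1.0000+1.7321i) + 3·(4) = 16.0000+6.9284i
Z[2] = 4·(1.0000-1.7321i) + 3·(4) = 16.0000-6.9284i

DFT(4x + 3y) = 4·X + 3·Y = [-2, 16.0000+6.9284i, 16.0000-6.9284i]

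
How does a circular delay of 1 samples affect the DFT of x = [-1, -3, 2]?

Time shift by 1: X_shifted[k] = ω_3^(1k) · X[k]
Shifted x = [2, -1, -3]

DFT(x[n-1]) = [-2, 4.0000-1.7321i, 4.0000+1.7321i]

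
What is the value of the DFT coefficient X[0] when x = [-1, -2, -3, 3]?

X[0] = Σ(n=0 to 3) x[n] · ω_4^0 = Σ x[n]
= (-1) + (-2) + (-3) + (3)

X[0] = -3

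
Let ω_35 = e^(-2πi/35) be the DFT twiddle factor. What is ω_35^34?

ω_35^34 = e^(-2πi·34/35)
= cos(-2π·34/35) + i·sin(-2π·34/35)
= cos(-68π/35) + i·sin(-68π/35)

ω_35^34 = cos(-68π/35) + i·sin(-68π/35) = 0.9839+0.1786i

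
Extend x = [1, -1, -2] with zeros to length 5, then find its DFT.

Original 3-point DFT: [-2, 2.5000-0.8660i, 2.5000+0.8660i]
Zero-padded 5-point DFT provides frequency interpolation.

DFT_5([x, 0, ...]) = [-2, 2.3090+2.1266i, 1.1910-1.3143i, 1.1910+1.3143i, 2.3090-2.1266i]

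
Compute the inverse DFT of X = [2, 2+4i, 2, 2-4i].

x[n] = (1/4) Σ(k=0 to 3) X[k] · e^(2πikn/4)

Computing each x[n]:
x[0] = 2
x[1] = -2
x[2] = 0
x[3] = 2

x = [2, -2, 0, 2]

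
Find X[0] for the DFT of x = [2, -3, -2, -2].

X[0] = Σ(n=0 to 3) x[n] · ω_4^0 = Σ x[n]
= (2) + (-3) + (-2) + (-2)

X[0] = -5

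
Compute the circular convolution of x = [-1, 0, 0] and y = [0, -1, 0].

(x ⊛ y)[n] = Σ(m=0 to 2) x[m] · y[(n-m) mod 3]

Computing each output sample:
(x ⊛ y)[0] = 0
(x ⊛ y)[1] = 1
(x ⊛ y)[2] = 0

x ⊛ y = [0, 1, 0]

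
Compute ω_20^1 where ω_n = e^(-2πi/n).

ω_20^1 = e^(-2πi·1/20)
= cos(-2π·1/20) + i·sin(-2π·1/20)
= cos(-2π/20) + i·sin(-2π/20)

ω_20^1 = cos(-2π/20) + i·sin(-2π/20) = 0.9511-0.3090i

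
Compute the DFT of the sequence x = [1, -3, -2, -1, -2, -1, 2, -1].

X[k] = Σ(n=0 to 7) x[n] · ω_8^(nk)
where ω_8 = e^(-2πi/8)

Computing each X[k]:
X[0] = -7
X[1] = 1.5858+5.4142i
X[2] = -1+2i
X[3] = 4.4142-2.5858i
X[4] = 5
X[5] = 4.4142+2.5858i
X[6] = -1-2i
X[7] = 1.5858-5.4142i

X = [-7, 1.5858+5.4142i, -1+2i, 4.4142-2.5858i, 5, 4.4142+2.5858i, -1-2i, 1.5858-5.4142i]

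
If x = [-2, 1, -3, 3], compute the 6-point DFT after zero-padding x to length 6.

Original 4-point DFT: [-1, 1+2i, -9, 1-2i]
Zero-padded 6-point DFT provides frequency interpolation.

DFT_6([x, 0, ...]) = [-1, -3.0000+1.7321i, 2.0000-3.4641i, -9, 2.0000+3.4641i, -3.0000-1.7321i]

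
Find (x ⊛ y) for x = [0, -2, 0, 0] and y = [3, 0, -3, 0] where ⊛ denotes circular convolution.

(x ⊛ y)[n] = Σ(m=0 to 3) x[m] · y[(n-m) mod 4]

Computing each output sample:
(x ⊛ y)[0] = 0
(x ⊛ y)[1] = -6
(x ⊛ y)[2] = 0
(x ⊛ y)[3] = 6

x ⊛ y = [0, -6, 0, 6]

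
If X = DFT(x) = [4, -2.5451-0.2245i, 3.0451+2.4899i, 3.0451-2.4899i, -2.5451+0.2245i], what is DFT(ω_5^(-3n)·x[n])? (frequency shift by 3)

Modulation property: DFT(ω_5^(-3n)·x[n]) = X[(k-3) mod 5], so circularly shift X by 3 positions.

X[k-3] = [3.0451+2.4899i, 3.0451-2.4899i, -2.5451+0.2245i, 4, -2.5451-0.2245i]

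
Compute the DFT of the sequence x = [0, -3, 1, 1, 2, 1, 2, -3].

X[k] = Σ(n=0 to 7) x[n] · ω_8^(nk)
where ω_8 = e^(-2πi/8)

Computing each X[k]:
X[0] = 1
X[1] = -7.6569+1.0000i
X[2] = -1
X[3] = 3.6569-1.0000i
X[4] = 9
X[5] = 3.6569+1.0000i
X[6] = -1
X[7] = -7.6569-1.0000i

X = [1, -7.6569+1.0000i, -1, 3.6569-1.0000i, 9, 3.6569+1.0000i, -1, -7.6569-1.0000i]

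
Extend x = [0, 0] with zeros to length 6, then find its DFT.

Original 2-point DFT: [0, 0]
Zero-padded 6-point DFT provides frequency interpolation.

DFT_6([x, 0, ...]) = [0, 0, 0, 0, 0, 0]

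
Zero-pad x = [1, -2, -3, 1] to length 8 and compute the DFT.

Original 4-point DFT: [-3, 4+3i, -1, 4-3i]
Zero-padded 8-point DFT provides frequency interpolation.

DFT_8([x, 0, ...]) = [-3, -1.1213+3.7071i, 4+3i, 3.1213-2.2929i, -1, 3.1213+2.2929i, 4-3i, -1.1213-3.7071i]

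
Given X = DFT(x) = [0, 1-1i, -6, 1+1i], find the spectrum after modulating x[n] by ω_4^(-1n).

Modulation property: DFT(ω_4^(-1n)·x[n]) = X[(k-1) mod 4], so circularly shift X by 1 positions.

X[k-1] = [1+1i, 0, 1-1i, -6]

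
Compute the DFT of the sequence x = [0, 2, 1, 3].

X[k] = Σ(n=0 to 3) x[n] · ω_4^(nk)
where ω_4 = e^(-2πi/4)

Computing each X[k]:
X[0] = 6
X[1] = -1+1i
X[2] = -4
X[3] = -1-1i

X = [6, -1+1i, -4, -1-1i]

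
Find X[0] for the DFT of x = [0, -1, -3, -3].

X[0] = Σ(n=0 to 3) x[n] · ω_4^0 = Σ x[n]
= (0) + (-1) + (-3) + (-3)

X[0] = -7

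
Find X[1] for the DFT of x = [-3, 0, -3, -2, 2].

X[1] = Σ(n=0 to 4) x[n] · ω_5^(1n) where ω_5 = e^(-2πi/5)
= (-3)·ω_5^0 + (0)·ω_5^1 + (-3)·ω_5^2 + (-2)·ω_5^3 + (2)·ω_5^4

X[1] = 1.6631+2.4899i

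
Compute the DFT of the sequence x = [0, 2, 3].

X[k] = Σ(n=0 to 2) x[n] · ω_3^(nk)
where ω_3 = e^(-2πi/3)

Computing each X[k]:
X[0] = 5
X[1] = -2.5000+0.8660i
X[2] = -2.5000-0.8660i

X = [5, -2.5000+0.8660i, -2.5000-0.8660i]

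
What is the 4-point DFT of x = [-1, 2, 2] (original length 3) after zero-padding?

Original 3-point DFT: [3, -3, -3]
Zero-padded 4-point DFT provides frequency interpolation.

DFT_4([x, 0, ...]) = [3, -3-2i, -1, -3+2i]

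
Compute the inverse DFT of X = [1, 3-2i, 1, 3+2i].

x[n] = (1/4) Σ(k=0 to 3) X[k] · e^(2πikn/4)

Computing each x[n]:
x[0] = 2
x[1] = 1
x[2] = -1
x[3] = -1

x = [2, 1, -1, -1]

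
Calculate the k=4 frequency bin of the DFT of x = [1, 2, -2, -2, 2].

X[4] = Σ(n=0 to 4) x[n] · ω_5^(4n) where ω_5 = e^(-2πi/5)
= (1)·ω_5^0 + (2)·ω_5^4 + (-2)·ω_5^8 + (-2)·ω_5^12 + (2)·ω_5^16

X[4] = 5.4721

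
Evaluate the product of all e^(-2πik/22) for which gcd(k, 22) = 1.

The primitive 22nd roots of unity are ω_22^k for k coprime to 22: k ∈ {1, 3, 5, 7, 9, 13, 15, 17, 19, 21}
Their product equals the constant term of the cyclotomic polynomial Φ_22(x) up to sign.
For n ≥ 3, the product of all primitive nth roots of unity is 1. (For n=1 it is 1; for n=2 it is -1.)

1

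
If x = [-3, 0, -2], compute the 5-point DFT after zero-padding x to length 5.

Original 3-point DFT: [-5, -2.0000-1.7321i, -2.0000+1.7321i]
Zero-padded 5-point DFT provides frequency interpolation.

DFT_5([x, 0, ...]) = [-5, -1.3820+1.1756i, -3.6180-1.9021i, -3.6180+1.9021i, -1.3820-1.1756i]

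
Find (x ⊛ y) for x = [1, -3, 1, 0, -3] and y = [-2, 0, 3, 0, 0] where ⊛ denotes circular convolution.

(x ⊛ y)[n] = Σ(m=0 to 4) x[m] · y[(n-m) mod 5]

Computing each output sample:
(x ⊛ y)[0] = -2
(x ⊛ y)[1] = -3
(x ⊛ y)[2] = 1
(x ⊛ y)[3] = -9
(x ⊛ y)[4] = 9

x ⊛ y = [-2, -3, 1, -9, 9]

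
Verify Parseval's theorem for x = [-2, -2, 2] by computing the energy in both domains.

Time domain:
Σ|x[n]|² = |-2|² + |-2|² + |2|² = 12.0000

Frequency domain:
(1/3)Σ|X[k]|² = (1/3)(|-2|² + |-2.0000+3.4641i|² + |-2.0000-3.4641i|²) = (1/3)·36.0000 = 12.0000

Both sides agree, confirming Parseval's theorem.

Σ|x[n]|² = (1/N)Σ|X[k]|² = 12.0000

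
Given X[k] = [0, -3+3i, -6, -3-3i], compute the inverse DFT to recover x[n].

x[n] = (1/4) Σ(k=0 to 3) X[k] · e^(2πikn/4)

Computing each x[n]:
x[0] = -3
x[1] = 0
x[2] = 0
x[3] = 3

x = [-3, 0, 0, 3]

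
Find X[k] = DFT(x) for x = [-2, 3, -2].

X[k] = Σ(n=0 to 2) x[n] · ω_3^(nk)
where ω_3 = e^(-2πi/3)

Computing each X[k]:
X[0] = -1
X[1] = -2.5000-4.3301i
X[2] = -2.5000+4.3301i

X = [-1, -2.5000-4.3301i, -2.5000+4.3301i]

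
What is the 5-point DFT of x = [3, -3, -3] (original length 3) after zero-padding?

Original 3-point DFT: [-3, 6, 6]
Zero-padded 5-point DFT provides frequency interpolation.

DFT_5([x, 0, ...]) = [-3, 4.5000+4.6165i, 4.5000-1.0898i, 4.5000+1.0898i, 4.5000-4.6165i]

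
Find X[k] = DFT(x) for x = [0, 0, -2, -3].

X[k] = Σ(n=0 to 3) x[n] · ω_4^(nk)
where ω_4 = e^(-2πi/4)

Computing each X[k]:
X[0] = -5
X[1] = 2-3i
X[2] = 1
X[3] = 2+3i

X = [-5, 2-3i, 1, 2+3i]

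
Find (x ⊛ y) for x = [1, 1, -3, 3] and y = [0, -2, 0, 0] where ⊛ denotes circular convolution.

(x ⊛ y)[n] = Σ(m=0 to 3) x[m] · y[(n-m) mod 4]

Computing each output sample:
(x ⊛ y)[0] = -6
(x ⊛ y)[1] = -2
(x ⊛ y)[2] = -2
(x ⊛ y)[3] = 6

x ⊛ y = [-6, -2, -2, 6]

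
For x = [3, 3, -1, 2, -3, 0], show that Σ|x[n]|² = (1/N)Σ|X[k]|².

Time domain:
Σ|x[n]|² = |3|² + |3|² + |-1|² + |2|² + |-3|² + |0|² = 32.0000

Frequency domain:
(1/6)Σ|X[k]|² = (1/6)(|4|² + |4.5000-4.3301i|² + |5.5000-0.8660i|² + |-6|² + |5.5000+0.8660i|² + |4.5000+4.3301i|²) = (1/6)·192.0000 = 32.0000

Both sides agree, confirming Parseval's theorem.

Σ|x[n]|² = (1/N)Σ|X[k]|² = 32.0000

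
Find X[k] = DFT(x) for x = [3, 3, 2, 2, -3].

X[k] = Σ(n=0 to 4) x[n] · ω_5^(nk)
where ω_5 = e^(-2πi/5)

Computing each X[k]:
X[0] = 7
X[1] = -0.2361-5.7063i
X[2] = 4.2361-3.5267i
X[3] = 4.2361+3.5267i
X[4] = -0.2361+5.7063i

X = [7, -0.2361-5.7063i, 4.2361-3.5267i, 4.2361+3.5267i, -0.2361+5.7063i]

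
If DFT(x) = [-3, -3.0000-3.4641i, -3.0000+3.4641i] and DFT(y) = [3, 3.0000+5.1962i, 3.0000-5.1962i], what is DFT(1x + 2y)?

By linearity: DFT(1x + 2y) = 1·DFT(x) + 2·DFT(y)
= 1·[-3, -3.0000-3.4641i, -3.0000+3.4641i] + 2·[3, 3.0000+5.1962i, 3.0000-5.1962i]

Computing element-wise:
Z[0] = 1·(-3) + 2·(3) = 3
Z[1] = 1·(-3.0000-3.4641i) + 2·(3.0000+5.1962i) = 3.0000+6.9283i
Z[2] = 1·(-3.0000+3.4641i) + 2·(3.0000-5.1962i) = 3.0000-6.9283i

DFT(1x + 2y) = 1·X + 2·Y = [3, 3.0000+6.9283i, 3.0000-6.9283i]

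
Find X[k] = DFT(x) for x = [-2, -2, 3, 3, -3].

X[k] = Σ(n=0 to 4) x[n] · ω_5^(nk)
where ω_5 = e^(-2πi/5)

Computing each X[k]:
X[0] = -1
X[1] = -8.3992-0.9511i
X[2] = 3.8992-0.5878i
X[3] = 3.8992+0.5878i
X[4] = -8.3992+0.9511i

X = [-1, -8.3992-0.9511i, 3.8992-0.5878i, 3.8992+0.5878i, -8.3992+0.9511i]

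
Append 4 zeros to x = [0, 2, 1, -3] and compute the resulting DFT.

Original 4-point DFT: [0, -1-5i, 2, -1+5i]
Zero-padded 8-point DFT provides frequency interpolation.

DFT_8([x, 0, ...]) = [0, 3.5355-0.2929i, -1-5i, -3.5355+1.7071i, 2, -3.5355-1.7071i, -1+5i, 3.5355+0.2929i]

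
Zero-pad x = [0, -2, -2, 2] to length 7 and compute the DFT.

Original 4-point DFT: [-2, 2+4i, -2, 2-4i]
Zero-padded 7-point DFT provides frequency interpolation.

DFT_7([x, 0, ...]) = [-2, -2.6039+2.6458i, 3.4940+2.6458i, 0.1099-2.6458i, 0.1099+2.6458i, 3.4940-2.6458i, -2.6039-2.6458i]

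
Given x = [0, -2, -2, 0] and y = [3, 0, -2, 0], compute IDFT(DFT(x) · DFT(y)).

(x ⊛ y)[n] = Σ(m=0 to 3) x[m] · y[(n-m) mod 4]

Computing each output sample:
(x ⊛ y)[0] = 4
(x ⊛ y)[1] = -6
(x ⊛ y)[2] = -6
(x ⊛ y)[3] = 4

x ⊛ y = [4, -6, -6, 4]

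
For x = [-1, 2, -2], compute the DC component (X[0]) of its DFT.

X[0] = Σ(n=0 to 2) x[n] · ω_3^0 = Σ x[n]
= (-1) + (2) + (-2)

X[0] = -1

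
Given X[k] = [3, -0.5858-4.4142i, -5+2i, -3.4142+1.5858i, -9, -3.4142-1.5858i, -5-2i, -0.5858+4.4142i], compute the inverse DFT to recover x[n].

x[n] = (1/8) Σ(k=0 to 7) X[k] · e^(2πikn/8)

Computing each x[n]:
x[0] = -3
x[1] = 2
x[2] = 2
x[3] = 2
x[4] = -1
x[5] = 0
x[6] = -1
x[7] = 2

x = [-3, 2, 2, 2, -1, 0, -1, 2]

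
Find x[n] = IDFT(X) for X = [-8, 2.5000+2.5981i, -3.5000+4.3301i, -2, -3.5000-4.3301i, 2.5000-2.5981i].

x[n] = (1/6) Σ(k=0 to 5) X[k] · e^(2πikn/6)

Computing each x[n]:
x[0] = -2
x[1] = -2
x[2] = -1
x[3] = -3
x[4] = -2
x[5] = 2

x = [-2, -2, -1, -3, -2, 2]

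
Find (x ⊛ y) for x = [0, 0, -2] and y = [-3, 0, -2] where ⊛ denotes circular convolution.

(x ⊛ y)[n] = Σ(m=0 to 2) x[m] · y[(n-m) mod 3]

Computing each output sample:
(x ⊛ y)[0] = 0
(x ⊛ y)[1] = 4
(x ⊛ y)[2] = 6

x ⊛ y = [0, 4, 6]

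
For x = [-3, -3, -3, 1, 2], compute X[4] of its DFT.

X[4] = Σ(n=0 to 4) x[n] · ω_5^(4n) where ω_5 = e^(-2πi/5)
= (-3)·ω_5^0 + (-3)·ω_5^4 + (-3)·ω_5^8 + (1)·ω_5^12 + (2)·ω_5^16

X[4] = -1.6910-7.1064i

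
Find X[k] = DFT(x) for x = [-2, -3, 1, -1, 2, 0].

X[k] = Σ(n=0 to 5) x[n] · ω_6^(nk)
where ω_6 = e^(-2πi/6)

Computing each X[k]:
X[0] = -3
X[1] = -4.0000+3.4641i
X[2] = -3.0000+1.7321i
X[3] = 5
X[4] = -3.0000-1.7321i
X[5] = -4.0000-3.4641i

X = [-3, -4.0000+3.4641i, -3.0000+1.7321i, 5, -3.0000-1.7321i, -4.0000-3.4641i]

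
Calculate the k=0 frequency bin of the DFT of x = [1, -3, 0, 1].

X[0] = Σ(n=0 to 3) x[n] · ω_4^0 = Σ x[n]
= (1) + (-3) + (0) + (1)

X[0] = -1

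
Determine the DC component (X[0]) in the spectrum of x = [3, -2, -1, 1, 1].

X[0] = Σ(n=0 to 4) x[n] · ω_5^0 = Σ x[n]
= (3) + (-2) + (-1) + (1) + (1)

X[0] = 2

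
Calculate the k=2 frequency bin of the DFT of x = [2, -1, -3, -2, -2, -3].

X[2] = Σ(n=0 to 5) x[n] · ω_6^(2n) where ω_6 = e^(-2πi/6)
= (2)·ω_6^0 + (-1)·ω_6^2 + (-3)·ω_6^4 + (-2)·ω_6^6 + (-2)·ω_6^8 + (-3)·ω_6^10

X[2] = 4.5000-2.5981i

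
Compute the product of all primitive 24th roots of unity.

The primitive 24th roots of unity are ω_24^k for k coprime to 24: k ∈ {1, 5, 7, 11, 13, 17, 19, 23}
Their product equals the constant term of the cyclotomic polynomial Φ_24(x) up to sign.
For n ≥ 3, the product of all primitive nth roots of unity is 1. (For n=1 it is 1; for n=2 it is -1.)

1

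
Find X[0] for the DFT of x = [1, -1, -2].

X[0] = Σ(n=0 to 2) x[n] · ω_3^0 = Σ x[n]
= (1) + (-1) + (-2)

X[0] = -2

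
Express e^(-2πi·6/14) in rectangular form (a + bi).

ω_14^6 = e^(-2πi·6/14)
= cos(-2π·6/14) + i·sin(-2π·6/14)
= cos(-12π/14) + i·sin(-12π/14)

ω_14^6 = cos(-12π/14) + i·sin(-12π/14) = -0.9010-0.4339i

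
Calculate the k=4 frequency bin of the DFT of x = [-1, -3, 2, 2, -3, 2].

X[4] = Σ(n=0 to 5) x[n] · ω_6^(4n) where ω_6 = e^(-2πi/6)
= (-1)·ω_6^0 + (-3)·ω_6^4 + (2)·ω_6^8 + (2)·ω_6^12 + (-3)·ω_6^16 + (2)·ω_6^20

X[4] = 2.0000-8.6603i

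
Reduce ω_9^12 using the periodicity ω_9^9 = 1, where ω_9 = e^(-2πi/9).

Since ω_9^9 = 1, powers reduce modulo 9.
12 mod 9 = 3
So ω_9^12 = ω_9^3 = e^(-2πi·3/9)

ω_9^12 = ω_9^3 = -0.5000-0.8660i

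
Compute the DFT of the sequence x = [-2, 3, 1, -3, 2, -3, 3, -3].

X[k] = Σ(n=0 to 7) x[n] · ω_8^(nk)
where ω_8 = e^(-2πi/8)

Computing each X[k]:
X[0] = -2
X[1] = 0.2426-2.2426i
X[2] = -4-6i
X[3] = -8.2426-6.2426i
X[4] = 10
X[5] = -8.2426+6.2426i
X[6] = -4+6i
X[7] = 0.2426+2.2426i

X = [-2, 0.2426-2.2426i, -4-6i, -8.2426-6.2426i, 10, -8.2426+6.2426i, -4+6i, 0.2426+2.2426i]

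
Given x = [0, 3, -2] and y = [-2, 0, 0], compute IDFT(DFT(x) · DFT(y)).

(x ⊛ y)[n] = Σ(m=0 to 2) x[m] · y[(n-m) mod 3]

Computing each output sample:
(x ⊛ y)[0] = 0
(x ⊛ y)[1] = -6
(x ⊛ y)[2] = 4

x ⊛ y = [0, -6, 4]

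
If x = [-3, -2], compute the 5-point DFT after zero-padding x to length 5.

Original 2-point DFT: [-5, -1]
Zero-padded 5-point DFT provides frequency interpolation.

DFT_5([x, 0, ...]) = [-5, -3.6180+1.9021i, -1.3820+1.1756i, -1.3820-1.1756i, -3.6180-1.9021i]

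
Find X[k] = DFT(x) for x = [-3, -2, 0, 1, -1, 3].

X[k] = Σ(n=0 to 5) x[n] · ω_6^(nk)
where ω_6 = e^(-2πi/6)

Computing each X[k]:
X[0] = -2
X[1] = -3.0000+3.4641i
X[2] = -2.0000+5.1962i
X[3] = -6
X[4] = -2.0000-5.1962i
X[5] = -3.0000-3.4641i

X = [-2, -3.0000+3.4641i, -2.0000+5.1962i, -6, -2.0000-5.1962i, -3.0000-3.4641i]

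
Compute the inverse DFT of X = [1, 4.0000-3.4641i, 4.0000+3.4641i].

x[n] = (1/3) Σ(k=0 to 2) X[k] · e^(2πikn/3)

Computing each x[n]:
x[0] = 3
x[1] = 1
x[2] = -3

x = [3, 1, -3]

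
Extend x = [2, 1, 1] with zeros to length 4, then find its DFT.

Original 3-point DFT: [4, 1, 1]
Zero-padded 4-point DFT provides frequency interpolation.

DFT_4([x, 0, ...]) = [4, 1-1i, 2, 1+1i]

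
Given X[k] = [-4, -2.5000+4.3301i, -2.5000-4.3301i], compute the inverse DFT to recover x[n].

x[n] = (1/3) Σ(k=0 to 2) X[k] · e^(2πikn/3)

Computing each x[n]:
x[0] = -3
x[1] = -3
x[2] = 2

x = [-3, -3, 2]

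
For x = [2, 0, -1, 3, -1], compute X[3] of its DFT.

X[3] = Σ(n=0 to 4) x[n] · ω_5^(3n) where ω_5 = e^(-2πi/5)
= (2)·ω_5^0 + (0)·ω_5^3 + (-1)·ω_5^6 + (3)·ω_5^9 + (-1)·ω_5^12

X[3] = 3.4271+4.3920i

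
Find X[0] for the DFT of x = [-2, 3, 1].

X[0] = Σ(n=0 to 2) x[n] · ω_3^0 = Σ x[n]
= (-2) + (3) + (1)

X[0] = 2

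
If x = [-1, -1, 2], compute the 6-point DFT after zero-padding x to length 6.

Original 3-point DFT: [0, -1.5000+2.5981i, -1.5000-2.5981i]
Zero-padded 6-point DFT provides frequency interpolation.

DFT_6([x, 0, ...]) = [0, -2.5000-0.8660i, -1.5000+2.5981i, 2, -1.5000-2.5981i, -2.5000+0.8660i]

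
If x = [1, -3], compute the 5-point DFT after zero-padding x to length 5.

Original 2-point DFT: [-2, 4]
Zero-padded 5-point DFT provides frequency interpolation.

DFT_5([x, 0, ...]) = [-2, 0.0729+2.8532i, 3.4271+1.7634i, 3.4271-1.7634i, 0.0729-2.8532i]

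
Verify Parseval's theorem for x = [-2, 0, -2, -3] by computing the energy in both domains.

Time domain:
Σ|x[n]|² = |-2|² + |0|² + |-2|² + |-3|² = 17.0000

Frequency domain:
(1/4)Σ|X[k]|² = (1/4)(|-7|² + |-3i|² + |-1|² + |3i|²) = (1/4)·68.0000 = 17.0000

Both sides agree, confirming Parseval's theorem.

Σ|x[n]|² = (1/N)Σ|X[k]|² = 17.0000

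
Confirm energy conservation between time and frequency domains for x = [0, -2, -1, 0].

Time domain:
Σ|x[n]|² = |0|² + |-2|² + |-1|² + |0|² = 5.0000

Frequency domain:
(1/4)Σ|X[k]|² = (1/4)(|-3|² + |1+2i|² + |1|² + |1-2i|²) = (1/4)·20.0000 = 5.0000

Both sides agree, confirming Parseval's theorem.

Σ|x[n]|² = (1/N)Σ|X[k]|² = 5.0000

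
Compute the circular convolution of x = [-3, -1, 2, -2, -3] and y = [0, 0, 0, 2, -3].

(x ⊛ y)[n] = Σ(m=0 to 4) x[m] · y[(n-m) mod 5]

Computing each output sample:
(x ⊛ y)[0] = 7
(x ⊛ y)[1] = -10
(x ⊛ y)[2] = 0
(x ⊛ y)[3] = 3
(x ⊛ y)[4] = 7

x ⊛ y = [7, -10, 0, 3, 7]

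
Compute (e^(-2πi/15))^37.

Since ω_15^15 = 1, powers reduce modulo 15.
37 mod 15 = 7
So ω_15^37 = ω_15^7 = e^(-2πi·7/15)

ω_15^37 = ω_15^7 = -0.9781-0.2079i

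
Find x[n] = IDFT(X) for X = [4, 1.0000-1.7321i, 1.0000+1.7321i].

x[n] = (1/3) Σ(k=0 to 2) X[k] · e^(2πikn/3)

Computing each x[n]:
x[0] = 2
x[1] = 2
x[2] = 0

x = [2, 2, 0]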